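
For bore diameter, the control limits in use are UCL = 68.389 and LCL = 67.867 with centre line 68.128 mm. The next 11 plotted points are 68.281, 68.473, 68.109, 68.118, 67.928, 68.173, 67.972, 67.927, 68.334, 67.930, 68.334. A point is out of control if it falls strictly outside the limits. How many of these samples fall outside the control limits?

1

Compare each point to [67.867, 68.389]: sample 2 = 68.473 > UCL.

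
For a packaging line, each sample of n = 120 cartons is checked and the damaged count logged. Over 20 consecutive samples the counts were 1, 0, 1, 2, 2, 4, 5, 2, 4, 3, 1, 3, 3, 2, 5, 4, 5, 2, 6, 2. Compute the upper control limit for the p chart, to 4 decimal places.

0.0655

p̄ = Σdᵢ / (k·n) = 57 / (20 × 120) = 0.02375
UCL = p̄ + 3·√(p̄(1−p̄)/n) = 0.02375 + 3 × √(0.02375×0.97625/120) = 0.02375 + 3 × 0.01390 = 0.06545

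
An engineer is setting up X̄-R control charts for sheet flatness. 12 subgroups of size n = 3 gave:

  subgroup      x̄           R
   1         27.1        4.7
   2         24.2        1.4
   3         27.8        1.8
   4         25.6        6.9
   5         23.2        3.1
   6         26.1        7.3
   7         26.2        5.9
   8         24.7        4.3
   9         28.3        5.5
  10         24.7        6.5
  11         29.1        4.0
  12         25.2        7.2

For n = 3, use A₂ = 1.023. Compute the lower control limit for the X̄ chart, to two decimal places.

21.02

X̄̄ = (27.1 + 24.2 + 27.8 + 25.6 + 23.2 + 26.1 + 26.2 + 24.7 + 28.3 + 24.7 + 29.1 + 25.2) / 12 = 312.2000 / 12 = 26.0167
R̄ = (4.7 + 1.4 + 1.8 + 6.9 + 3.1 + 7.3 + 5.9 + 4.3 + 5.5 + 6.5 + 4.0 + 7.2) / 12 = 58.6000 / 12 = 4.8833
LCL = X̄̄ − A₂·R̄ = 26.0167 − 1.023 × 4.8833 = 21.0210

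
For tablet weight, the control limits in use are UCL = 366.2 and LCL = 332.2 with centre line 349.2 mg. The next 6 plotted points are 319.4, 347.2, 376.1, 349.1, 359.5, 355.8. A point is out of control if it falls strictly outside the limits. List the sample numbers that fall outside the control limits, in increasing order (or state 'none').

1, 3

Compare each point to [332.2, 366.2]: sample 1 = 319.4 < LCL; sample 3 = 376.1 > UCL.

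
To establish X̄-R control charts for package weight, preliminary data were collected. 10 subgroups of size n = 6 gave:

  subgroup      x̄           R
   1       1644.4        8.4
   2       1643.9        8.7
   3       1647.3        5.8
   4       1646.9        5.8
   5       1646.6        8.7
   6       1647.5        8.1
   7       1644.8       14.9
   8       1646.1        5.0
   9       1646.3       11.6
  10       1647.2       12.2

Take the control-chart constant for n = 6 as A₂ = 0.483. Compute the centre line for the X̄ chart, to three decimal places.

X̄̄ = (1644.4 + 1643.9 + 1647.3 + 1646.9 + 1646.6 + 1647.5 + 1644.8 + 1646.1 + 1646.3 + 1647.2) / 10 = 16461.0000 / 10 = 1646.1000
CL = X̄̄ = 1646.1000

1646.100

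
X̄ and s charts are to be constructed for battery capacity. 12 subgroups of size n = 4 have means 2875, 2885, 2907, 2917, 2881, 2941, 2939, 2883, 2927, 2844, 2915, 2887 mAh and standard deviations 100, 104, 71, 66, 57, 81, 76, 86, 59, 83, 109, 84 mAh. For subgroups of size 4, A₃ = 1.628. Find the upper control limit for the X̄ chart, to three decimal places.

3032.494

X̄̄ = (2875 + 2885 + 2907 + 2917 + 2881 + 2941 + 2939 + 2883 + 2927 + 2844 + 2915 + 2887) / 12 = 2900.0833
s̄ = (100 + 104 + 71 + 66 + 57 + 81 + 76 + 86 + 59 + 83 + 109 + 84) / 12 = 81.3333
UCL = X̄̄ + A₃·s̄ = 2900.0833 + 1.628 × 81.3333 = 3032.4940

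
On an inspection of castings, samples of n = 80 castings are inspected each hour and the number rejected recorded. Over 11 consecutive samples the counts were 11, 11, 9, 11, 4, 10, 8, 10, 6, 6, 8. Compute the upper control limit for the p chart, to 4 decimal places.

p̄ = Σdᵢ / (k·n) = 94 / (11 × 80) = 0.10682
UCL = p̄ + 3·√(p̄(1−p̄)/n) = 0.10682 + 3 × √(0.10682×0.89318/80) = 0.10682 + 3 × 0.03453 = 0.21042

0.2104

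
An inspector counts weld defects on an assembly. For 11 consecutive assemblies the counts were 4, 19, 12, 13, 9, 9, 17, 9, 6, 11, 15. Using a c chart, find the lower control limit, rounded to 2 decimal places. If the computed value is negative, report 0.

1.20

c̄ = (4 + 19 + 12 + 13 + 9 + 9 + 17 + 9 + 6 + 11 + 15) / 11 = 124 / 11 = 11.2727
LCL = c̄ − 3√c̄ = 11.2727 − 3 × 3.3575 = 1.2003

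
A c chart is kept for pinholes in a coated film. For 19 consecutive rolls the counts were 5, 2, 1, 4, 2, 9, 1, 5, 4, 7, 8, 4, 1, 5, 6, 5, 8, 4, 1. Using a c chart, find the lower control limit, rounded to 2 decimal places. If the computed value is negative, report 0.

0.00

c̄ = (5 + 2 + 1 + 4 + 2 + 9 + 1 + 5 + 4 + 7 + 8 + 4 + 1 + 5 + 6 + 5 + 8 + 4 + 1) / 19 = 82 / 19 = 4.3158
LCL = c̄ − 3√c̄ = 4.3158 − 3 × 2.0774 = -1.9166 → 0 (cannot be negative)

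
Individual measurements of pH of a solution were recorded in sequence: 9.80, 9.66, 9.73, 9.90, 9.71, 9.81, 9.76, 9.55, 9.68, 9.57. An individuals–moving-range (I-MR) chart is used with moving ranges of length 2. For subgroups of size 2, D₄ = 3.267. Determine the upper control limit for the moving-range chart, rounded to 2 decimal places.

Moving ranges: 0.14, 0.07, 0.17, 0.19, 0.10, 0.05, 0.21, 0.13, 0.11; M̄R̄ = 1.1700 / 9 = 0.1300
UCL_MR = D₄·M̄R̄ = 3.267 × 0.1300 = 0.4247

0.42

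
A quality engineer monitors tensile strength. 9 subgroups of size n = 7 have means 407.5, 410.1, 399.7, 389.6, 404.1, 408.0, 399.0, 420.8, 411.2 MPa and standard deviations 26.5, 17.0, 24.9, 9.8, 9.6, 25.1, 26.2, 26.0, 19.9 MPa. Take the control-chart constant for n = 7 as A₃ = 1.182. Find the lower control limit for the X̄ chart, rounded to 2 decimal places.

381.26

X̄̄ = (407.5 + 410.1 + 399.7 + 389.6 + 404.1 + 408.0 + 399.0 + 420.8 + 411.2) / 9 = 405.5556
s̄ = (26.5 + 17.0 + 24.9 + 9.8 + 9.6 + 25.1 + 26.2 + 26.0 + 19.9) / 9 = 20.5556
LCL = X̄̄ − A₃·s̄ = 405.5556 − 1.182 × 20.5556 = 381.2589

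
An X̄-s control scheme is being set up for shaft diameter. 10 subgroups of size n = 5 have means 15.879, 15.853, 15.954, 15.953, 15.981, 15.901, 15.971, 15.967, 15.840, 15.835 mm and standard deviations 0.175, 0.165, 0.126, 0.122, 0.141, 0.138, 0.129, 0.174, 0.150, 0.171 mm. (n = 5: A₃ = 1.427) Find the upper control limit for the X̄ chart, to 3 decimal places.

X̄̄ = (15.879 + 15.853 + 15.954 + 15.953 + 15.981 + 15.901 + 15.971 + 15.967 + 15.840 + 15.835) / 10 = 15.9134
s̄ = (0.175 + 0.165 + 0.126 + 0.122 + 0.141 + 0.138 + 0.129 + 0.174 + 0.150 + 0.171) / 10 = 0.1491
UCL = X̄̄ + A₃·s̄ = 15.9134 + 1.427 × 0.1491 = 16.1262

16.126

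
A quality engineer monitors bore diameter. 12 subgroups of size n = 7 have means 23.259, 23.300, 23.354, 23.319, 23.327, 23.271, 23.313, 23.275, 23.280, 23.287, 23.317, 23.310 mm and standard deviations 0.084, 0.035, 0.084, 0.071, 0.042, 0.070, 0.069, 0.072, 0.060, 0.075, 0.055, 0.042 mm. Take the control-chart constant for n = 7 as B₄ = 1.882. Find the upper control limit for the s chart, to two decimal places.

s̄ = (0.084 + 0.035 + 0.084 + 0.071 + 0.042 + 0.070 + 0.069 + 0.072 + 0.060 + 0.075 + 0.055 + 0.042) / 12 = 0.0633
UCL_s = B₄·s̄ = 1.882 × 0.0633 = 0.1190

0.12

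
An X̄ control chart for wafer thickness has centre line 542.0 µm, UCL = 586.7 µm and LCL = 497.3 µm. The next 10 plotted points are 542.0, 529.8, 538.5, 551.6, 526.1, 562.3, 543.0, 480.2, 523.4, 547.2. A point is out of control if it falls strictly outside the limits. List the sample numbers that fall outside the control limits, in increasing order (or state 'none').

Compare each point to [497.3, 586.7]: sample 8 = 480.2 < LCL.

8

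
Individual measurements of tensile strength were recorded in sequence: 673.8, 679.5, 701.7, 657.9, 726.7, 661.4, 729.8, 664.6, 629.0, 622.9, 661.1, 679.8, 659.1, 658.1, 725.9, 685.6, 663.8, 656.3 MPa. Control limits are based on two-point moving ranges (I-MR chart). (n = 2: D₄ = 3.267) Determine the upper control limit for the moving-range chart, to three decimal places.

Moving ranges: 5.7, 22.2, 43.8, 68.8, 65.3, 68.4, 65.2, 35.6, 6.1, 38.2, 18.7, 20.7, 1.0, 67.8, 40.3, 21.8, 7.5; M̄R̄ = 597.1000 / 17 = 35.1235
UCL_MR = D₄·M̄R̄ = 3.267 × 35.1235 = 114.7486

114.749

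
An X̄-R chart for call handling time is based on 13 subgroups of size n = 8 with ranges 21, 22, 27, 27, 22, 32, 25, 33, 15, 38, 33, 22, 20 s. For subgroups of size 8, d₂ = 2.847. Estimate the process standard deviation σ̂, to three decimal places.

R̄ = (21 + 22 + 27 + 27 + 22 + 32 + 25 + 33 + 15 + 38 + 33 + 22 + 20) / 13 = 25.9231
σ̂ = R̄ / d₂ = 25.9231 / 2.847 = 9.1054

9.105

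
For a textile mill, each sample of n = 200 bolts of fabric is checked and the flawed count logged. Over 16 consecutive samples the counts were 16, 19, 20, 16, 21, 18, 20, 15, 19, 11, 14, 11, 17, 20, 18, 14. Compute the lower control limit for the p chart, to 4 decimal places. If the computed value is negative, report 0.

0.0252

p̄ = Σdᵢ / (k·n) = 269 / (16 × 200) = 0.08406
LCL = p̄ − 3·√(p̄(1−p̄)/n) = 0.08406 − 3 × 0.01962 = 0.02520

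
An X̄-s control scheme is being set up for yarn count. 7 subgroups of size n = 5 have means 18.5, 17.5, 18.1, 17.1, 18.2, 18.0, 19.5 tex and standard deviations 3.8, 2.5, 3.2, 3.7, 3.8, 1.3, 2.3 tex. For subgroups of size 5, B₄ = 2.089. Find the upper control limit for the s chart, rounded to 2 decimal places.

s̄ = (3.8 + 2.5 + 3.2 + 3.7 + 3.8 + 1.3 + 2.3) / 7 = 2.9429
UCL_s = B₄·s̄ = 2.089 × 2.9429 = 6.1476

6.15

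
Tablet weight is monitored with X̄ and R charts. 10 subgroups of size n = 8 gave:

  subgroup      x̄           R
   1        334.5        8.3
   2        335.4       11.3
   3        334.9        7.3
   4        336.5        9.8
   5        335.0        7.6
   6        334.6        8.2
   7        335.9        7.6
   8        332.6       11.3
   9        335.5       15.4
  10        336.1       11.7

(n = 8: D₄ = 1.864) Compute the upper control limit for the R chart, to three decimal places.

R̄ = (8.3 + 11.3 + 7.3 + 9.8 + 7.6 + 8.2 + 7.6 + 11.3 + 15.4 + 11.7) / 10 = 98.5000 / 10 = 9.8500
UCL_R = D₄·R̄ = 1.864 × 9.8500 = 18.3604

18.360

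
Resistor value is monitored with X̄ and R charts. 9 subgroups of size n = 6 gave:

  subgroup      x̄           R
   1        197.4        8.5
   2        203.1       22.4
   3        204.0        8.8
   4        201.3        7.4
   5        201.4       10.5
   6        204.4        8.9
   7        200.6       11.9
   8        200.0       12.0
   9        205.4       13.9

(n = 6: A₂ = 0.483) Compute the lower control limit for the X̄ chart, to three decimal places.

196.358

X̄̄ = (197.4 + 203.1 + 204.0 + 201.3 + 201.4 + 204.4 + 200.6 + 200.0 + 205.4) / 9 = 1817.6000 / 9 = 201.9556
R̄ = (8.5 + 22.4 + 8.8 + 7.4 + 10.5 + 8.9 + 11.9 + 12.0 + 13.9) / 9 = 104.3000 / 9 = 11.5889
LCL = X̄̄ − A₂·R̄ = 201.9556 − 0.483 × 11.5889 = 196.3581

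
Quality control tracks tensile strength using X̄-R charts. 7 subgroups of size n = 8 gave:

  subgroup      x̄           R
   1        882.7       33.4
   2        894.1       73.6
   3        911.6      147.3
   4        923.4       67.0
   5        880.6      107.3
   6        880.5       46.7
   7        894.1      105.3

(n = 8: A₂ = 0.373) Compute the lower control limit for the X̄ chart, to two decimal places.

X̄̄ = (882.7 + 894.1 + 911.6 + 923.4 + 880.6 + 880.5 + 894.1) / 7 = 6267.0000 / 7 = 895.2857
R̄ = (33.4 + 73.6 + 147.3 + 67.0 + 107.3 + 46.7 + 105.3) / 7 = 580.6000 / 7 = 82.9429
LCL = X̄̄ − A₂·R̄ = 895.2857 − 0.373 × 82.9429 = 864.3480

864.35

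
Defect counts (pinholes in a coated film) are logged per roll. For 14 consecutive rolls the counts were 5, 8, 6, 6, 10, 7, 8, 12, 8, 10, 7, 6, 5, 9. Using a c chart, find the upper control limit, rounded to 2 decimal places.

c̄ = (5 + 8 + 6 + 6 + 10 + 7 + 8 + 12 + 8 + 10 + 7 + 6 + 5 + 9) / 14 = 107 / 14 = 7.6429
UCL = c̄ + 3√c̄ = 7.6429 + 3 × √7.6429 = 7.6429 + 3 × 2.7646 = 15.9366

15.94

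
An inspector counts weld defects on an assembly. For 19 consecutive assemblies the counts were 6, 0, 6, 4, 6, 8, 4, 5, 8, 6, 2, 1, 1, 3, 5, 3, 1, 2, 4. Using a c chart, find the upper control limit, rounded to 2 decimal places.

c̄ = (6 + 0 + 6 + 4 + 6 + 8 + 4 + 5 + 8 + 6 + 2 + 1 + 1 + 3 + 5 + 3 + 1 + 2 + 4) / 19 = 75 / 19 = 3.9474
UCL = c̄ + 3√c̄ = 3.9474 + 3 × √3.9474 = 3.9474 + 3 × 1.9868 = 9.9078

9.91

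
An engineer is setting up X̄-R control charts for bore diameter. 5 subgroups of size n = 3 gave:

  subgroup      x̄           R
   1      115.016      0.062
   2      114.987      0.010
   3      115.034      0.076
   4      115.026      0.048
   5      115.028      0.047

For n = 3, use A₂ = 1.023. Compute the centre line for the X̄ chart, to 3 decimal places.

X̄̄ = (115.016 + 114.987 + 115.034 + 115.026 + 115.028) / 5 = 575.0910 / 5 = 115.0182
CL = X̄̄ = 115.0182

115.018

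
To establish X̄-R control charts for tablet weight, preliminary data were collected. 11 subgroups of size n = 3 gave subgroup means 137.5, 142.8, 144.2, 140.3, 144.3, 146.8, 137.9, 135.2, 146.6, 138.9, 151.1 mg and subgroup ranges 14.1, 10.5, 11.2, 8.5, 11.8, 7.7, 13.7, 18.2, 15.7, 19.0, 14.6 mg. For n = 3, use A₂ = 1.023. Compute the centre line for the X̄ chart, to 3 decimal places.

142.327

X̄̄ = (137.5 + 142.8 + 144.2 + 140.3 + 144.3 + 146.8 + 137.9 + 135.2 + 146.6 + 138.9 + 151.1) / 11 = 1565.6000 / 11 = 142.3273
CL = X̄̄ = 142.3273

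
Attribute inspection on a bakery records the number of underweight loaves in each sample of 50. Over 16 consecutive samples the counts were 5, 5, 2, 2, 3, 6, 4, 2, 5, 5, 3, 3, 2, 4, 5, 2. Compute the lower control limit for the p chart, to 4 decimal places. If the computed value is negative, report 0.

0.0000

p̄ = Σdᵢ / (k·n) = 58 / (16 × 50) = 0.07250
LCL = p̄ − 3·√(p̄(1−p̄)/n) = 0.07250 − 3 × 0.03667 = -0.03752 → 0 (negative, so LCL = 0)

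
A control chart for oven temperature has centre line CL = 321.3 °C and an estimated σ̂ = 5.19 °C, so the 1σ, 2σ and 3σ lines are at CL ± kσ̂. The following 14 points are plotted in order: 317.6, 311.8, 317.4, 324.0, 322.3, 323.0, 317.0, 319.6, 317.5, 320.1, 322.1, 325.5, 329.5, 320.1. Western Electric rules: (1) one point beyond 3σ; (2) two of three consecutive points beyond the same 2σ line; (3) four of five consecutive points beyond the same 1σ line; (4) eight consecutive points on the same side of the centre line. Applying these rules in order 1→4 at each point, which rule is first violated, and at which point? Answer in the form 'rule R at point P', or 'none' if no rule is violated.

none

Zone of each point (C = within 1σ̂, B = 1σ̂–2σ̂, A = 2σ̂–3σ̂, * = beyond 3σ̂; sign = side of CL): 1:-C, 2:-B, 3:-C, 4:+C, 5:+C, 6:+C, 7:-C, 8:-C, 9:-C, 10:-C, 11:+C, 12:+C, 13:+B, 14:-C
No rule fires across all 14 points.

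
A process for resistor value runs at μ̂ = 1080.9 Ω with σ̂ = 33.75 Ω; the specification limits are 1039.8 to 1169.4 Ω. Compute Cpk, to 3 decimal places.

0.406

Cpu = (USL − μ̂) / (3σ̂) = (1169.4 − 1080.9) / (3 × 33.75) = 0.8741; Cpl = (μ̂ − LSL) / (3σ̂) = (1080.9 − 1039.8) / (3 × 33.75) = 0.4059; Cpk = min(Cpu, Cpl) = 0.4059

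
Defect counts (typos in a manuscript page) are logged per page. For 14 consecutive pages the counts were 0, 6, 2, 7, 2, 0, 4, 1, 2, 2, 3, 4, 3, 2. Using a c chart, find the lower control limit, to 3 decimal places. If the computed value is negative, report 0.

0.000

c̄ = (0 + 6 + 2 + 7 + 2 + 0 + 4 + 1 + 2 + 2 + 3 + 4 + 3 + 2) / 14 = 38 / 14 = 2.7143
LCL = c̄ − 3√c̄ = 2.7143 − 3 × 1.6475 = -2.2282 → 0 (cannot be negative)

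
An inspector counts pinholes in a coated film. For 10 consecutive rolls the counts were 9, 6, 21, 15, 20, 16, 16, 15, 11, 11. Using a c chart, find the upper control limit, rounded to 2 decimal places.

25.22

c̄ = (9 + 6 + 21 + 15 + 20 + 16 + 16 + 15 + 11 + 11) / 10 = 140 / 10 = 14.0000
UCL = c̄ + 3√c̄ = 14.0000 + 3 × √14.0000 = 14.0000 + 3 × 3.7417 = 25.2250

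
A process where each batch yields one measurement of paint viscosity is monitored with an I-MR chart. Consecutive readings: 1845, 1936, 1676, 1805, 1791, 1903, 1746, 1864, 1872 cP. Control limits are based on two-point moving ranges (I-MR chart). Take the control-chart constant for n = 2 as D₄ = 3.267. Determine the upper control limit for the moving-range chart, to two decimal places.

Moving ranges: 91, 260, 129, 14, 112, 157, 118, 8; M̄R̄ = 889.0000 / 8 = 111.1250
UCL_MR = D₄·M̄R̄ = 3.267 × 111.1250 = 363.0454

363.05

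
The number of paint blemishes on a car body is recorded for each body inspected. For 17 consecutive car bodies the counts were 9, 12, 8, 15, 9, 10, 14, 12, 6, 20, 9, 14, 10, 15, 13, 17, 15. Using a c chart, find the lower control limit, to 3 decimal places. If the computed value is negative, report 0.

c̄ = (9 + 12 + 8 + 15 + 9 + 10 + 14 + 12 + 6 + 20 + 9 + 14 + 10 + 15 + 13 + 17 + 15) / 17 = 208 / 17 = 12.2353
LCL = c̄ − 3√c̄ = 12.2353 − 3 × 3.4979 = 1.7416

1.742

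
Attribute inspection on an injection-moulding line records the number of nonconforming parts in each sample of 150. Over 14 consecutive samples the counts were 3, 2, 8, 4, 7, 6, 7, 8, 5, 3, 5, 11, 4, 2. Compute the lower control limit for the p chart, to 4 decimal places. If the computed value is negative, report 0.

0.0000

p̄ = Σdᵢ / (k·n) = 75 / (14 × 150) = 0.03571
LCL = p̄ − 3·√(p̄(1−p̄)/n) = 0.03571 − 3 × 0.01515 = -0.00974 → 0 (negative, so LCL = 0)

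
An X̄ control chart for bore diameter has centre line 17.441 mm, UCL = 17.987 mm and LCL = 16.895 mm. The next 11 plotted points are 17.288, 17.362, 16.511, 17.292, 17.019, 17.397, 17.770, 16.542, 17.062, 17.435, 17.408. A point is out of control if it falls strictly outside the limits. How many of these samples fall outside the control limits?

Compare each point to [16.895, 17.987]: sample 3 = 16.511 < LCL; sample 8 = 16.542 < LCL.

2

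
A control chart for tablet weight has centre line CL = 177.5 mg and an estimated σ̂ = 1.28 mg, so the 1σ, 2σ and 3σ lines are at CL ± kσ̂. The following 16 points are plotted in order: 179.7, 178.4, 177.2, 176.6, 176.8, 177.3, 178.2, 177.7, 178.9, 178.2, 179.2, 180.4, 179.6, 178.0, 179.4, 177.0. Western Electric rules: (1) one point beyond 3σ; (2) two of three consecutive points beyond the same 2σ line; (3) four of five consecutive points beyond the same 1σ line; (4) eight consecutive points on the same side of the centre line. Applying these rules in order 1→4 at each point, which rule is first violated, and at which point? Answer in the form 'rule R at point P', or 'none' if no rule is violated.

Zone of each point (C = within 1σ̂, B = 1σ̂–2σ̂, A = 2σ̂–3σ̂, * = beyond 3σ̂; sign = side of CL): 1:+B, 2:+C, 3:-C, 4:-C, 5:-C, 6:-C, 7:+C, 8:+C, 9:+B, 10:+C, 11:+B, 12:+A, 13:+B, 14:+C, 15:+B, 16:-C
Rule 3 (four of five consecutive points beyond the same 1σ limit) is satisfied at point 13.

rule 3 at point 13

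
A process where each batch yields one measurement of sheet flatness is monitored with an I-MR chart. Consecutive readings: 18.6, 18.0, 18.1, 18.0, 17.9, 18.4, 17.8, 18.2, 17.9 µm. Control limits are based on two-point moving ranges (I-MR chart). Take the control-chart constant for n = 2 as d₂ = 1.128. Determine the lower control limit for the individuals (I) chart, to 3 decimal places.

X̄ = (18.6 + 18.0 + 18.1 + 18.0 + 17.9 + 18.4 + 17.8 + 18.2 + 17.9) / 9 = 18.1000
Moving ranges: 0.6, 0.1, 0.1, 0.1, 0.5, 0.6, 0.4, 0.3; M̄R̄ = 2.7000 / 8 = 0.3375
LCL = X̄ − 3·M̄R̄/d₂ = 18.1000 − 3 × 0.3375 / 1.128 = 17.2024

17.202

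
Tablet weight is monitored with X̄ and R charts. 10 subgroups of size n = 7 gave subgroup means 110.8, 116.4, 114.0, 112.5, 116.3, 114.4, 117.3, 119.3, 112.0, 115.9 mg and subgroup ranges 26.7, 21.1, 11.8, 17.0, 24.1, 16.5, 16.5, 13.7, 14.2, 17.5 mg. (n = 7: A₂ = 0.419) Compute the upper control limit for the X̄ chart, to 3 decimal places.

X̄̄ = (110.8 + 116.4 + 114.0 + 112.5 + 116.3 + 114.4 + 117.3 + 119.3 + 112.0 + 115.9) / 10 = 1148.9000 / 10 = 114.8900
R̄ = (26.7 + 21.1 + 11.8 + 17.0 + 24.1 + 16.5 + 16.5 + 13.7 + 14.2 + 17.5) / 10 = 179.1000 / 10 = 17.9100
UCL = X̄̄ + A₂·R̄ = 114.8900 + 0.419 × 17.9100 = 122.3943

122.394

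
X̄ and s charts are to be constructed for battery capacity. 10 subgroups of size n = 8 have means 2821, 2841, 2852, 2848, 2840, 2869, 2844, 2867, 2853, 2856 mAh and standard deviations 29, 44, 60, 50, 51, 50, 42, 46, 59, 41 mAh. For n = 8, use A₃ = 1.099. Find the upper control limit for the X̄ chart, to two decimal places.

2900.97

X̄̄ = (2821 + 2841 + 2852 + 2848 + 2840 + 2869 + 2844 + 2867 + 2853 + 2856) / 10 = 2849.1000
s̄ = (29 + 44 + 60 + 50 + 51 + 50 + 42 + 46 + 59 + 41) / 10 = 47.2000
UCL = X̄̄ + A₃·s̄ = 2849.1000 + 1.099 × 47.2000 = 2900.9728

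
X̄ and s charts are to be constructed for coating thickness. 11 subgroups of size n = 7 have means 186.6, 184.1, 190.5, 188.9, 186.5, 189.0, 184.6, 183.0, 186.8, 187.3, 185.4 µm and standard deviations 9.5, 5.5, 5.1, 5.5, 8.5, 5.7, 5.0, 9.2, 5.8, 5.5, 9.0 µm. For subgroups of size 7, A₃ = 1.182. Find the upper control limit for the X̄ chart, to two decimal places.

X̄̄ = (186.6 + 184.1 + 190.5 + 188.9 + 186.5 + 189.0 + 184.6 + 183.0 + 186.8 + 187.3 + 185.4) / 11 = 186.6091
s̄ = (9.5 + 5.5 + 5.1 + 5.5 + 8.5 + 5.7 + 5.0 + 9.2 + 5.8 + 5.5 + 9.0) / 11 = 6.7545
UCL = X̄̄ + A₃·s̄ = 186.6091 + 1.182 × 6.7545 = 194.5930

194.59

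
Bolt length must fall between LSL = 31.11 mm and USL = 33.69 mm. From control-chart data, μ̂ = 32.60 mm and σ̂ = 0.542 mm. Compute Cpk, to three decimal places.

0.670

Cpu = (USL − μ̂) / (3σ̂) = (33.69 − 32.60) / (3 × 0.542) = 0.6704; Cpl = (μ̂ − LSL) / (3σ̂) = (32.60 − 31.11) / (3 × 0.542) = 0.9164; Cpk = min(Cpu, Cpl) = 0.6704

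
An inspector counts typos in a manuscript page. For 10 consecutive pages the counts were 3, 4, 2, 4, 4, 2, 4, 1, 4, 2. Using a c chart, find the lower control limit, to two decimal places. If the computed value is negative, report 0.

0.00

c̄ = (3 + 4 + 2 + 4 + 4 + 2 + 4 + 1 + 4 + 2) / 10 = 30 / 10 = 3.0000
LCL = c̄ − 3√c̄ = 3.0000 − 3 × 1.7321 = -2.1962 → 0 (cannot be negative)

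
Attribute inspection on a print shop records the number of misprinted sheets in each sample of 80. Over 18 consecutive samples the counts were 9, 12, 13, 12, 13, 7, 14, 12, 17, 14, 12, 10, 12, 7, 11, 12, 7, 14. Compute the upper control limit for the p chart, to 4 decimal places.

p̄ = Σdᵢ / (k·n) = 208 / (18 × 80) = 0.14444
UCL = p̄ + 3·√(p̄(1−p̄)/n) = 0.14444 + 3 × √(0.14444×0.85556/80) = 0.14444 + 3 × 0.03930 = 0.26235

0.2624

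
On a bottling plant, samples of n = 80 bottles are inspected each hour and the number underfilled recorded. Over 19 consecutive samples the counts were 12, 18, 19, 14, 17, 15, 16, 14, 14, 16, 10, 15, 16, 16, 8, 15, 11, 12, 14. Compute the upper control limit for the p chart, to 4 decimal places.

p̄ = Σdᵢ / (k·n) = 272 / (19 × 80) = 0.17895
UCL = p̄ + 3·√(p̄(1−p̄)/n) = 0.17895 + 3 × √(0.17895×0.82105/80) = 0.17895 + 3 × 0.04286 = 0.30751

0.3075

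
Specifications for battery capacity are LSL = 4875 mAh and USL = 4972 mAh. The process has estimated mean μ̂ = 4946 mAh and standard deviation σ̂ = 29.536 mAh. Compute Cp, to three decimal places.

Cp = (USL − LSL) / (6σ̂) = (4972 − 4875) / (6 × 29.536) = 97.0000 / 177.2160 = 0.5474

0.547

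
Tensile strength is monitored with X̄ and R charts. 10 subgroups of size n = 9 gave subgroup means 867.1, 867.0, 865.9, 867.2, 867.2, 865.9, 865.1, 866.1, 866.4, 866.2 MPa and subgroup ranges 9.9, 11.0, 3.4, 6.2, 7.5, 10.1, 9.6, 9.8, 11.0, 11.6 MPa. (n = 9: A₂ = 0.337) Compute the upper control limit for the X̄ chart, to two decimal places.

X̄̄ = (867.1 + 867.0 + 865.9 + 867.2 + 867.2 + 865.9 + 865.1 + 866.1 + 866.4 + 866.2) / 10 = 8664.1000 / 10 = 866.4100
R̄ = (9.9 + 11.0 + 3.4 + 6.2 + 7.5 + 10.1 + 9.6 + 9.8 + 11.0 + 11.6) / 10 = 90.1000 / 10 = 9.0100
UCL = X̄̄ + A₂·R̄ = 866.4100 + 0.337 × 9.0100 = 869.4464

869.45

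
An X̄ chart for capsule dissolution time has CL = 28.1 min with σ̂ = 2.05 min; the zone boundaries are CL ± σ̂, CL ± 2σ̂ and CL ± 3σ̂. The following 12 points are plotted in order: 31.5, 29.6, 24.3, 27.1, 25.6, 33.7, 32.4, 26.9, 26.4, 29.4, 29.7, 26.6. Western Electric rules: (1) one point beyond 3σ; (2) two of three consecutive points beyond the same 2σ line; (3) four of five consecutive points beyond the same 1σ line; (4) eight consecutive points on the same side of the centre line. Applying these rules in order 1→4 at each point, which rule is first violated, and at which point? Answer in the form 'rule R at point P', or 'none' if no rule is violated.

rule 2 at point 7

Zone of each point (C = within 1σ̂, B = 1σ̂–2σ̂, A = 2σ̂–3σ̂, * = beyond 3σ̂; sign = side of CL): 1:+B, 2:+C, 3:-B, 4:-C, 5:-B, 6:+A, 7:+A, 8:-C, 9:-C, 10:+C, 11:+C, 12:-C
Rule 2 (two of three consecutive points beyond the same 2σ limit) is satisfied at point 7.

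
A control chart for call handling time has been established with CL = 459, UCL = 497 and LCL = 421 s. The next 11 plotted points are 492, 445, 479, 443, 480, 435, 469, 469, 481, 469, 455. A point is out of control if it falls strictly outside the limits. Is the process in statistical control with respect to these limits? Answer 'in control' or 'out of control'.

All 11 points lie within [421, 497].

in control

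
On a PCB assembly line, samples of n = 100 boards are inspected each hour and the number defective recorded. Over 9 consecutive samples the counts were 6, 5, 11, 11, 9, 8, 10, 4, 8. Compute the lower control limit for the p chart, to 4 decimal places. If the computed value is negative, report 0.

0.0000

p̄ = Σdᵢ / (k·n) = 72 / (9 × 100) = 0.08000
LCL = p̄ − 3·√(p̄(1−p̄)/n) = 0.08000 − 3 × 0.02713 = -0.00139 → 0 (negative, so LCL = 0)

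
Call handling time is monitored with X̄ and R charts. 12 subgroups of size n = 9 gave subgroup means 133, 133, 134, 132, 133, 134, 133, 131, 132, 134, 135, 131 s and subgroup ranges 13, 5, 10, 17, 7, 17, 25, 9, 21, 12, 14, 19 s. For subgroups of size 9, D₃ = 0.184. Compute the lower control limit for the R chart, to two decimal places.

R̄ = (13 + 5 + 10 + 17 + 7 + 17 + 25 + 9 + 21 + 12 + 14 + 19) / 12 = 169.0000 / 12 = 14.0833
LCL_R = D₃·R̄ = 0.184 × 14.0833 = 2.5913

2.59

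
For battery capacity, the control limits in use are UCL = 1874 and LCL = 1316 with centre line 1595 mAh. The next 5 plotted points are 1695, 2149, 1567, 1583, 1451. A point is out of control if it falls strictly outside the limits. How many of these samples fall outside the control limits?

Compare each point to [1316, 1874]: sample 2 = 2149 > UCL.

1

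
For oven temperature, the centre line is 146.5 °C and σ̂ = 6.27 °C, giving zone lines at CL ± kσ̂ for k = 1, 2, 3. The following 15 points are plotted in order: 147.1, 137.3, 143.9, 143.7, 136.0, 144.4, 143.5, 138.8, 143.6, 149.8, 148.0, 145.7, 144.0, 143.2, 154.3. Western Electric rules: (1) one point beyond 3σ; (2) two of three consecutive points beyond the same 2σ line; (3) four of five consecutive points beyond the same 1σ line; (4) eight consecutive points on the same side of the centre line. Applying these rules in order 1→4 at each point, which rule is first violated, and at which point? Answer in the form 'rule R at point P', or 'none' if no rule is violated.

Zone of each point (C = within 1σ̂, B = 1σ̂–2σ̂, A = 2σ̂–3σ̂, * = beyond 3σ̂; sign = side of CL): 1:+C, 2:-B, 3:-C, 4:-C, 5:-B, 6:-C, 7:-C, 8:-B, 9:-C, 10:+C, 11:+C, 12:-C, 13:-C, 14:-C, 15:+B
Rule 4 (eight consecutive points on the same side of the centre line) is satisfied at point 9.

rule 4 at point 9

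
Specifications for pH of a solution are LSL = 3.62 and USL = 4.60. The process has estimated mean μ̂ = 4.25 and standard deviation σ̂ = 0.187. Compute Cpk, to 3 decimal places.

Cpu = (USL − μ̂) / (3σ̂) = (4.60 − 4.25) / (3 × 0.187) = 0.6239; Cpl = (μ̂ − LSL) / (3σ̂) = (4.25 − 3.62) / (3 × 0.187) = 1.1230; Cpk = min(Cpu, Cpl) = 0.6239

0.624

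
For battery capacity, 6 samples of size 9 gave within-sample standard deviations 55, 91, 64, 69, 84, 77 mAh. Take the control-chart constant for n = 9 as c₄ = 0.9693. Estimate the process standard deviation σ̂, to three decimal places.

s̄ = (55 + 91 + 64 + 69 + 84 + 77) / 6 = 73.3333
σ̂ = s̄ / c₄ = 73.3333 / 0.9693 = 75.6560

75.656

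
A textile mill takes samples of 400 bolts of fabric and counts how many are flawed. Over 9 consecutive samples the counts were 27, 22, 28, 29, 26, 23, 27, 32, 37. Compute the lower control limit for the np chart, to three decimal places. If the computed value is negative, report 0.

p̄ = Σdᵢ / (k·n) = 251 / (9 × 400) = 0.06972
LCL = np̄ − 3·√(np̄(1−p̄)) = 27.8889 − 3 × 5.0936 = 12.6082

12.608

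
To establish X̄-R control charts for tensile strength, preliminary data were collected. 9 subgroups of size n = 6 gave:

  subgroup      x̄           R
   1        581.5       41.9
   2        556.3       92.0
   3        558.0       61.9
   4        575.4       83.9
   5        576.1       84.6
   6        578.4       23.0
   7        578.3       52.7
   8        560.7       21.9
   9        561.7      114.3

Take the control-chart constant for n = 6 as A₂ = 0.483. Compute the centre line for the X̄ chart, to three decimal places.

569.600

X̄̄ = (581.5 + 556.3 + 558.0 + 575.4 + 576.1 + 578.4 + 578.3 + 560.7 + 561.7) / 9 = 5126.4000 / 9 = 569.6000
CL = X̄̄ = 569.6000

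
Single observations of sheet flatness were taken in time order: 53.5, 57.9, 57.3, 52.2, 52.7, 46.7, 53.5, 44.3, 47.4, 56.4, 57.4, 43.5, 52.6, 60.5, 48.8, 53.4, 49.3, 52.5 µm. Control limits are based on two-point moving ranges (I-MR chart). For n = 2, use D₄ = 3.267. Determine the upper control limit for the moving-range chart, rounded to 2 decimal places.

Moving ranges: 4.4, 0.6, 5.1, 0.5, 6.0, 6.8, 9.2, 3.1, 9.0, 1.0, 13.9, 9.1, 7.9, 11.7, 4.6, 4.1, 3.2; M̄R̄ = 100.2000 / 17 = 5.8941
UCL_MR = D₄·M̄R̄ = 3.267 × 5.8941 = 19.2561

19.26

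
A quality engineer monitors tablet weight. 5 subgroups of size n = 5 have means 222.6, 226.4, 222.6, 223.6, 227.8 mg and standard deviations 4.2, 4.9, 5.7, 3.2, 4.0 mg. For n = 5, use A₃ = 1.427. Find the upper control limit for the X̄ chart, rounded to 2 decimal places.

230.88

X̄̄ = (222.6 + 226.4 + 222.6 + 223.6 + 227.8) / 5 = 224.6000
s̄ = (4.2 + 4.9 + 5.7 + 3.2 + 4.0) / 5 = 4.4000
UCL = X̄̄ + A₃·s̄ = 224.6000 + 1.427 × 4.4000 = 230.8788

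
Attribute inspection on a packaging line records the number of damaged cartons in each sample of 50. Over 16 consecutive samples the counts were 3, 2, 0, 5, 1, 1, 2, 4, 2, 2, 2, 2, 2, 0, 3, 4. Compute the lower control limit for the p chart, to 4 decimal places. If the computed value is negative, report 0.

p̄ = Σdᵢ / (k·n) = 35 / (16 × 50) = 0.04375
LCL = p̄ − 3·√(p̄(1−p̄)/n) = 0.04375 − 3 × 0.02893 = -0.04303 → 0 (negative, so LCL = 0)

0.0000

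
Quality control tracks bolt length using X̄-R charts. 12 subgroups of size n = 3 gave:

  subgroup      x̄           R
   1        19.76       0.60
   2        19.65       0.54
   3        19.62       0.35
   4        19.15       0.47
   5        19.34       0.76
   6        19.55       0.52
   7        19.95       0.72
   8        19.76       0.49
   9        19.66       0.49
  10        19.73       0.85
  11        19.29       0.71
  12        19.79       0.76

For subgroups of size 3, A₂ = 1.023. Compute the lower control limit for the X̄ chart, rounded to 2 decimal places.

X̄̄ = (19.76 + 19.65 + 19.62 + 19.15 + 19.34 + 19.55 + 19.95 + 19.76 + 19.66 + 19.73 + 19.29 + 19.79) / 12 = 235.2500 / 12 = 19.6042
R̄ = (0.60 + 0.54 + 0.35 + 0.47 + 0.76 + 0.52 + 0.72 + 0.49 + 0.49 + 0.85 + 0.71 + 0.76) / 12 = 7.2600 / 12 = 0.6050
LCL = X̄̄ − A₂·R̄ = 19.6042 − 1.023 × 0.6050 = 18.9853

18.99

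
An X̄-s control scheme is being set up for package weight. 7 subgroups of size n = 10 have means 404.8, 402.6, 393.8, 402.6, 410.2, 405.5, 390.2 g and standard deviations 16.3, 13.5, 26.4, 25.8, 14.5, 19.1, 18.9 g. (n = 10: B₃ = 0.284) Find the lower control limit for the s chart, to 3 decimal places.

s̄ = (16.3 + 13.5 + 26.4 + 25.8 + 14.5 + 19.1 + 18.9) / 7 = 19.2143
LCL_s = B₃·s̄ = 0.284 × 19.2143 = 5.4569

5.457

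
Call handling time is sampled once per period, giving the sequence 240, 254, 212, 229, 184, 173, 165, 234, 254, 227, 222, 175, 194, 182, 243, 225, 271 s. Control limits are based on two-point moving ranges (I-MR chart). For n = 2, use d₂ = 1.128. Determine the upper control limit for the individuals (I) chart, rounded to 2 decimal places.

293.33

X̄ = (240 + 254 + 212 + 229 + 184 + 173 + 165 + 234 + 254 + 227 + 222 + 175 + 194 + 182 + 243 + 225 + 271) / 17 = 216.7059
Moving ranges: 14, 42, 17, 45, 11, 8, 69, 20, 27, 5, 47, 19, 12, 61, 18, 46; M̄R̄ = 461.0000 / 16 = 28.8125
UCL = X̄ + 3·M̄R̄/d₂ = 216.7059 + 3 × 28.8125 / 1.128 = 293.3349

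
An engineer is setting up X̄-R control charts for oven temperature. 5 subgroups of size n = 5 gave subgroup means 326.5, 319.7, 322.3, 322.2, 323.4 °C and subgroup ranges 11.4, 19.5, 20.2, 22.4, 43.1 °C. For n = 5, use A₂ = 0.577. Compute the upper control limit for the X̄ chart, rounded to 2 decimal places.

X̄̄ = (326.5 + 319.7 + 322.3 + 322.2 + 323.4) / 5 = 1614.1000 / 5 = 322.8200
R̄ = (11.4 + 19.5 + 20.2 + 22.4 + 43.1) / 5 = 116.6000 / 5 = 23.3200
UCL = X̄̄ + A₂·R̄ = 322.8200 + 0.577 × 23.3200 = 336.2756

336.28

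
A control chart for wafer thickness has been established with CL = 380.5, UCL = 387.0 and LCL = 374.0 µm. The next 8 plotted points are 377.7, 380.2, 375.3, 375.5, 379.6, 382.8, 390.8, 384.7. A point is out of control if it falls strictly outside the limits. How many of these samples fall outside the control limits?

1

Compare each point to [374.0, 387.0]: sample 7 = 390.8 > UCL.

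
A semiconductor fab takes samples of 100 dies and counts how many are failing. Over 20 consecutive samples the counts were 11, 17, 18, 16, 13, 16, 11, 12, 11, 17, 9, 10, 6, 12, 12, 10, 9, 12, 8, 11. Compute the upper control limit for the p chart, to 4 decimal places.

0.2182

p̄ = Σdᵢ / (k·n) = 241 / (20 × 100) = 0.12050
UCL = p̄ + 3·√(p̄(1−p̄)/n) = 0.12050 + 3 × √(0.12050×0.87950/100) = 0.12050 + 3 × 0.03255 = 0.21816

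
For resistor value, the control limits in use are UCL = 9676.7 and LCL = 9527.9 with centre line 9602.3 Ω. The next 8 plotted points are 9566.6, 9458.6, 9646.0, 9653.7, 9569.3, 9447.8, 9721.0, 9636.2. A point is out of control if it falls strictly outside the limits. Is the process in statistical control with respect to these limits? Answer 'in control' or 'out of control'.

out of control

Compare each point to [9527.9, 9676.7]: sample 2 = 9458.6 < LCL; sample 6 = 9447.8 < LCL; sample 7 = 9721.0 > UCL.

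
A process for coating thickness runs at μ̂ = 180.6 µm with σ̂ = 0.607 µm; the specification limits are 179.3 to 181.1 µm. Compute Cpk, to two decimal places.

Cpu = (USL − μ̂) / (3σ̂) = (181.1 − 180.6) / (3 × 0.607) = 0.2746; Cpl = (μ̂ − LSL) / (3σ̂) = (180.6 − 179.3) / (3 × 0.607) = 0.7139; Cpk = min(Cpu, Cpl) = 0.2746

0.27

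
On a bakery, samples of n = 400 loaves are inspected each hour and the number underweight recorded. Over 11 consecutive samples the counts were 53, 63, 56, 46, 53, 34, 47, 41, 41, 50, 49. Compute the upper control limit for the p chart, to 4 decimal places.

0.1701

p̄ = Σdᵢ / (k·n) = 533 / (11 × 400) = 0.12114
UCL = p̄ + 3·√(p̄(1−p̄)/n) = 0.12114 + 3 × √(0.12114×0.87886/400) = 0.12114 + 3 × 0.01631 = 0.17008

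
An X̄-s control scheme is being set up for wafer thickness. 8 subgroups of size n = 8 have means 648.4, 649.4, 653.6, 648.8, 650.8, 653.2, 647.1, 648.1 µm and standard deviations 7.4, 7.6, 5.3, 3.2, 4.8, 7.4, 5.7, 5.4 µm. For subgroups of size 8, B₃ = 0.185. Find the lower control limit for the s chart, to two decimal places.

s̄ = (7.4 + 7.6 + 5.3 + 3.2 + 4.8 + 7.4 + 5.7 + 5.4) / 8 = 5.8500
LCL_s = B₃·s̄ = 0.185 × 5.8500 = 1.0822

1.08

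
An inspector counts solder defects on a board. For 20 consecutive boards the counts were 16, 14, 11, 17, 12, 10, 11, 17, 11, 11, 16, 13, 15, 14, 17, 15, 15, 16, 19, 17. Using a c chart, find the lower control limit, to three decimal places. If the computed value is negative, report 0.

2.986

c̄ = (16 + 14 + 11 + 17 + 12 + 10 + 11 + 17 + 11 + 11 + 16 + 13 + 15 + 14 + 17 + 15 + 15 + 16 + 19 + 17) / 20 = 287 / 20 = 14.3500
LCL = c̄ − 3√c̄ = 14.3500 − 3 × 3.7881 = 2.9856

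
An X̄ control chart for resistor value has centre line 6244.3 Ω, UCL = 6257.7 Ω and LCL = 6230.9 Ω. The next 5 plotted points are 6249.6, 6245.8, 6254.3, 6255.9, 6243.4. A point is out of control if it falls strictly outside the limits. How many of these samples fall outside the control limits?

All 5 points lie within [6230.9, 6257.7].

0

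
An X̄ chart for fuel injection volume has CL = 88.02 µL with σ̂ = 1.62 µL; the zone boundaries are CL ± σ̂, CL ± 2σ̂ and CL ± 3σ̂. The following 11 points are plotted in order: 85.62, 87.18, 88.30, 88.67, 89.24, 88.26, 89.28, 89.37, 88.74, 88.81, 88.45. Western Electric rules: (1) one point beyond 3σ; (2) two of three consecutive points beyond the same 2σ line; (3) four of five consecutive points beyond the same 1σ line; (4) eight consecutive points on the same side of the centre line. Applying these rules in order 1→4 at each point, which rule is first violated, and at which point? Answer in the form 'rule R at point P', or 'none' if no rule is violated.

Zone of each point (C = within 1σ̂, B = 1σ̂–2σ̂, A = 2σ̂–3σ̂, * = beyond 3σ̂; sign = side of CL): 1:-B, 2:-C, 3:+C, 4:+C, 5:+C, 6:+C, 7:+C, 8:+C, 9:+C, 10:+C, 11:+C
Rule 4 (eight consecutive points on the same side of the centre line) is satisfied at point 10.

rule 4 at point 10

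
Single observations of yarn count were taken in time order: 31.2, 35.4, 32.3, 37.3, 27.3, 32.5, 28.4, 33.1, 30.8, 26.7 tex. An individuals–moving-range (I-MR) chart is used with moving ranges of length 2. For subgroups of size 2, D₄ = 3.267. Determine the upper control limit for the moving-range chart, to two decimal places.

15.50

Moving ranges: 4.2, 3.1, 5.0, 10.0, 5.2, 4.1, 4.7, 2.3, 4.1; M̄R̄ = 42.7000 / 9 = 4.7444
UCL_MR = D₄·M̄R̄ = 3.267 × 4.7444 = 15.5001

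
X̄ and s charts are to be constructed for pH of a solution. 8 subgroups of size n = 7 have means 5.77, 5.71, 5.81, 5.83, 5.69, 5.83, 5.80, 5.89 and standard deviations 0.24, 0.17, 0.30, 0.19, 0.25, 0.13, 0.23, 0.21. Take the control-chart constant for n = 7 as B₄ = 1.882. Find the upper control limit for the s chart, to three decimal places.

s̄ = (0.24 + 0.17 + 0.30 + 0.19 + 0.25 + 0.13 + 0.23 + 0.21) / 8 = 0.2150
UCL_s = B₄·s̄ = 1.882 × 0.2150 = 0.4046

0.405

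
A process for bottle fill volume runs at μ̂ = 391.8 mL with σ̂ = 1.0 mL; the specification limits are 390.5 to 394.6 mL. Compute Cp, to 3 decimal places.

0.683

Cp = (USL − LSL) / (6σ̂) = (394.6 − 390.5) / (6 × 1.0) = 4.1000 / 6.0000 = 0.6833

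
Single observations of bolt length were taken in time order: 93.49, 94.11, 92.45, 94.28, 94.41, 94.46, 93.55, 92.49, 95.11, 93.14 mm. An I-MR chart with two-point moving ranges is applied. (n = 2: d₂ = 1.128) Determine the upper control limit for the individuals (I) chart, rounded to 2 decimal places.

96.96

X̄ = (93.49 + 94.11 + 92.45 + 94.28 + 94.41 + 94.46 + 93.55 + 92.49 + 95.11 + 93.14) / 10 = 93.7490
Moving ranges: 0.62, 1.66, 1.83, 0.13, 0.05, 0.91, 1.06, 2.62, 1.97; M̄R̄ = 10.8500 / 9 = 1.2056
UCL = X̄ + 3·M̄R̄/d₂ = 93.7490 + 3 × 1.2056 / 1.128 = 96.9553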